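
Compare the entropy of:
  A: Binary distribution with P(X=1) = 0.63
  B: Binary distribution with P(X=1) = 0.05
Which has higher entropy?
A

For binary distributions, entropy is maximized at p=0.5 and decreases as p moves toward 0 or 1.

H(A) = H(0.63) = 0.9507 bits
H(B) = H(0.05) = 0.2864 bits

Distribution A (p=0.63) is closer to uniform (p=0.5), so it has higher entropy.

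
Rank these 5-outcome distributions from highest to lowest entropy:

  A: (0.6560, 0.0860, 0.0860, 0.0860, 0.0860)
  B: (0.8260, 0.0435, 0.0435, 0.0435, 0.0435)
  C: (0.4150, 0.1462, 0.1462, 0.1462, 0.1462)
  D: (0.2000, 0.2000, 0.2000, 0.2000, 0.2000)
D > C > A > B

Key insight: Entropy is maximized by uniform distributions and minimized by concentrated distributions.

Entropies:
  H(A) = 1.6166 bits
  H(B) = 1.0148 bits
  H(C) = 2.1491 bits
  H(D) = 2.3219 bits

Ranking: D > C > A > B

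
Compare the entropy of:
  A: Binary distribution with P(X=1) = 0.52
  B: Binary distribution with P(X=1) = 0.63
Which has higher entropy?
A

For binary distributions, entropy is maximized at p=0.5 and decreases as p moves toward 0 or 1.

H(A) = H(0.52) = 0.9988 bits
H(B) = H(0.63) = 0.9507 bits

Distribution A (p=0.52) is closer to uniform (p=0.5), so it has higher entropy.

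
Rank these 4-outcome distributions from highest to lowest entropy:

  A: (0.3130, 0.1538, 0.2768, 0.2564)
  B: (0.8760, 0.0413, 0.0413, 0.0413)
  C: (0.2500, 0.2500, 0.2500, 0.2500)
C > A > B

Key insight: Entropy is maximized by uniform distributions and minimized by concentrated distributions.

- Uniform distributions have maximum entropy log₂(4) = 2.0000 bits
- The more "peaked" or concentrated a distribution, the lower its entropy

Entropies:
  H(A) = 1.9563 bits
  H(B) = 0.7373 bits
  H(C) = 2.0000 bits

Ranking: C > A > B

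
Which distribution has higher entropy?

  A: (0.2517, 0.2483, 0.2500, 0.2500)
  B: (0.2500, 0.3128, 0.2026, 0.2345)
A

Both distributions are close to uniform, making this a harder comparison.

H(A) = 2.0000 bits
H(B) = 1.9818 bits

The distribution closer to uniform has higher entropy.
Answer: A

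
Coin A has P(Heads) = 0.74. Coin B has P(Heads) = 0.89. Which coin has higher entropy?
A

For binary distributions, entropy is maximized at p=0.5 and decreases as p moves toward 0 or 1.

H(A) = H(0.74) = 0.8267 bits
H(B) = H(0.89) = 0.4999 bits

Distribution A (p=0.74) is closer to uniform (p=0.5), so it has higher entropy.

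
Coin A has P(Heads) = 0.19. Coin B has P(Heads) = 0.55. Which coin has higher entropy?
B

For binary distributions, entropy is maximized at p=0.5 and decreases as p moves toward 0 or 1.

H(A) = H(0.19) = 0.7015 bits
H(B) = H(0.55) = 0.9928 bits

Distribution B (p=0.55) is closer to uniform (p=0.5), so it has higher entropy.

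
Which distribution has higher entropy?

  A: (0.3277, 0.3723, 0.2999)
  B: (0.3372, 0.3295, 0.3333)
B

Both distributions are close to uniform, making this a harder comparison.

H(A) = 1.5792 bits
H(B) = 1.5849 bits

The distribution closer to uniform has higher entropy.
Answer: B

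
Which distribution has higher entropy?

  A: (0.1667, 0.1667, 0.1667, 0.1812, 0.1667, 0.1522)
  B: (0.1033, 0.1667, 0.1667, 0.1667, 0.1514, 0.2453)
A

Both distributions are close to uniform, making this a harder comparison.

H(A) = 2.5831 bits
H(B) = 2.5404 bits

The distribution closer to uniform has higher entropy.
Answer: A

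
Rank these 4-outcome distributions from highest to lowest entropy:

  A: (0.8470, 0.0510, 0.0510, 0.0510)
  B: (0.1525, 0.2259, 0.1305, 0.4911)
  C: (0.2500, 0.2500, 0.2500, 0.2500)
C > B > A

Key insight: Entropy is maximized by uniform distributions and minimized by concentrated distributions.

- Uniform distributions have maximum entropy log₂(4) = 2.0000 bits
- The more "peaked" or concentrated a distribution, the lower its entropy

Entropies:
  H(A) = 0.8598 bits
  H(B) = 1.7858 bits
  H(C) = 2.0000 bits

Ranking: C > B > A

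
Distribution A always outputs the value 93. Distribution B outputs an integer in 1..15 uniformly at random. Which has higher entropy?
B

A is deterministic, so H(A) = 0. B is uniform over 15 outcomes, so H(B) = log₂(15) = 3.907 bits. Any distribution with genuine randomness has higher entropy than a deterministic one.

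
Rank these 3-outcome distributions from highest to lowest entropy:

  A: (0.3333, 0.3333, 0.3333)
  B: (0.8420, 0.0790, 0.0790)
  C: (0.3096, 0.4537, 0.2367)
A > C > B

Key insight: Entropy is maximized by uniform distributions and minimized by concentrated distributions.

- Uniform distributions have maximum entropy log₂(3) = 1.5850 bits
- The more "peaked" or concentrated a distribution, the lower its entropy

Entropies:
  H(A) = 1.5850 bits
  H(B) = 0.7875 bits
  H(C) = 1.5330 bits

Ranking: A > C > B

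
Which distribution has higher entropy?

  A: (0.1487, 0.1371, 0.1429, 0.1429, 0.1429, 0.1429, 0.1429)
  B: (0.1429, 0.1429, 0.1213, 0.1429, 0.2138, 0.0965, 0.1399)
A

Both distributions are close to uniform, making this a harder comparison.

H(A) = 2.8070 bits
H(B) = 2.7706 bits

The distribution closer to uniform has higher entropy.
Answer: A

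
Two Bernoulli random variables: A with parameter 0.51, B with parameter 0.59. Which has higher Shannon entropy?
A

For binary distributions, entropy is maximized at p=0.5 and decreases as p moves toward 0 or 1.

H(A) = H(0.51) = 0.9997 bits
H(B) = H(0.59) = 0.9765 bits

Distribution A (p=0.51) is closer to uniform (p=0.5), so it has higher entropy.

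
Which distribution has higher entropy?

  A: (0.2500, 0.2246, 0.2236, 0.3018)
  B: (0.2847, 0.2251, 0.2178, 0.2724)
B

Both distributions are close to uniform, making this a harder comparison.

H(A) = 1.9887 bits
H(B) = 1.9903 bits

The distribution closer to uniform has higher entropy.
Answer: B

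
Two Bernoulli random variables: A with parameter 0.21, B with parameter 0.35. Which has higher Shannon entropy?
B

For binary distributions, entropy is maximized at p=0.5 and decreases as p moves toward 0 or 1.

H(A) = H(0.21) = 0.7415 bits
H(B) = H(0.35) = 0.9341 bits

Distribution B (p=0.35) is closer to uniform (p=0.5), so it has higher entropy.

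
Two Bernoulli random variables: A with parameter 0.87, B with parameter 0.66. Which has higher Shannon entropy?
B

For binary distributions, entropy is maximized at p=0.5 and decreases as p moves toward 0 or 1.

H(A) = H(0.87) = 0.5574 bits
H(B) = H(0.66) = 0.9248 bits

Distribution B (p=0.66) is closer to uniform (p=0.5), so it has higher entropy.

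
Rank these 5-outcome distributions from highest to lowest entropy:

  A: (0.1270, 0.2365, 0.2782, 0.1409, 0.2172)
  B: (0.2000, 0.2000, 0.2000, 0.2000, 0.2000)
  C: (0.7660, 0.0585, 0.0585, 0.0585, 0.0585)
B > A > C

Key insight: Entropy is maximized by uniform distributions and minimized by concentrated distributions.

- Uniform distributions have maximum entropy log₂(5) = 2.3219 bits
- The more "peaked" or concentrated a distribution, the lower its entropy

Entropies:
  H(A) = 2.2606 bits
  H(B) = 2.3219 bits
  H(C) = 1.2529 bits

Ranking: B > A > C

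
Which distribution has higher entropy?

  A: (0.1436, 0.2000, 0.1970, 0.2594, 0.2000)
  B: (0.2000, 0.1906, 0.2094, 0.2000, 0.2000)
B

Both distributions are close to uniform, making this a harder comparison.

H(A) = 2.2975 bits
H(B) = 2.3213 bits

The distribution closer to uniform has higher entropy.
Answer: B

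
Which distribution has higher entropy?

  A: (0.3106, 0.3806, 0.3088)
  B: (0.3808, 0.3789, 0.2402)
A

Both distributions are close to uniform, making this a harder comparison.

H(A) = 1.5779 bits
H(B) = 1.5552 bits

The distribution closer to uniform has higher entropy.
Answer: A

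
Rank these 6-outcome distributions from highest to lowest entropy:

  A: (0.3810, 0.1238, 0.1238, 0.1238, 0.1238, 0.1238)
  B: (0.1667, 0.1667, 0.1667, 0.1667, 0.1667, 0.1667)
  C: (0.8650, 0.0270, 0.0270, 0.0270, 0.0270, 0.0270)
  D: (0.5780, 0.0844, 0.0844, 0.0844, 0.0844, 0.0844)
B > A > D > C

Key insight: Entropy is maximized by uniform distributions and minimized by concentrated distributions.

Entropies:
  H(A) = 2.3960 bits
  H(B) = 2.5850 bits
  H(C) = 0.8845 bits
  H(D) = 1.9622 bits

Ranking: B > A > D > C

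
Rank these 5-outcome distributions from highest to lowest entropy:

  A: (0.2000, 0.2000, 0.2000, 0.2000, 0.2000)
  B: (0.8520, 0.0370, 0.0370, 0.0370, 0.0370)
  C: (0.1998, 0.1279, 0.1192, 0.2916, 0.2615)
A > C > B

Key insight: Entropy is maximized by uniform distributions and minimized by concentrated distributions.

- Uniform distributions have maximum entropy log₂(5) = 2.3219 bits
- The more "peaked" or concentrated a distribution, the lower its entropy

Entropies:
  H(A) = 2.3219 bits
  H(B) = 0.9008 bits
  H(C) = 2.2340 bits

Ranking: A > C > B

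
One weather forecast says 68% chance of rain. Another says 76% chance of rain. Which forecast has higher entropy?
68% forecast

Treat each forecast as a Bernoulli distribution. Binary entropy is maximized at p=0.5 and falls off symmetrically toward 0 or 1. The 68% forecast is closer to 50%, so it is more uncertain. H(68%) ≈ 0.904 bits, H(76%) ≈ 0.795 bits.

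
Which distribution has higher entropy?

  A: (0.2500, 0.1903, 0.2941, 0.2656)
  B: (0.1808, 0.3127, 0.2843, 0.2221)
A

Both distributions are close to uniform, making this a harder comparison.

H(A) = 1.9828 bits
H(B) = 1.9686 bits

The distribution closer to uniform has higher entropy.
Answer: A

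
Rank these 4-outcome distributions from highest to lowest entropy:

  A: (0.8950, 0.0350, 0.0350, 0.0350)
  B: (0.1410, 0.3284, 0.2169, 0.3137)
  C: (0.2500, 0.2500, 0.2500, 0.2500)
C > B > A

Key insight: Entropy is maximized by uniform distributions and minimized by concentrated distributions.

- Uniform distributions have maximum entropy log₂(4) = 2.0000 bits
- The more "peaked" or concentrated a distribution, the lower its entropy

Entropies:
  H(A) = 0.6511 bits
  H(B) = 1.9289 bits
  H(C) = 2.0000 bits

Ranking: C > B > A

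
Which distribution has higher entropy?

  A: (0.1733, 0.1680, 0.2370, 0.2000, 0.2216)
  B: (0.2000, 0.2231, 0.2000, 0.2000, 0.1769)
B

Both distributions are close to uniform, making this a harder comparison.

H(A) = 2.3090 bits
H(B) = 2.3181 bits

The distribution closer to uniform has higher entropy.
Answer: B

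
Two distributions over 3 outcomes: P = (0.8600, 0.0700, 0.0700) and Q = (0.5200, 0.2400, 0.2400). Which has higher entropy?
Q

P is highly concentrated on one outcome (86%), making it nearly deterministic. Q spreads its mass more evenly (max 52%). The more spread-out distribution has higher entropy: H(P) ≈ 0.724 bits, H(Q) ≈ 1.479 bits.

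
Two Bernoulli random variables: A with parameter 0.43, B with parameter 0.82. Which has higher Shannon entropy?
A

For binary distributions, entropy is maximized at p=0.5 and decreases as p moves toward 0 or 1.

H(A) = H(0.43) = 0.9858 bits
H(B) = H(0.82) = 0.6801 bits

Distribution A (p=0.43) is closer to uniform (p=0.5), so it has higher entropy.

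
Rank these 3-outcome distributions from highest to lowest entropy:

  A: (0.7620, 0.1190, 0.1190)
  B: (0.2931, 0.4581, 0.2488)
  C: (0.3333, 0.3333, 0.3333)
C > B > A

Key insight: Entropy is maximized by uniform distributions and minimized by concentrated distributions.

- Uniform distributions have maximum entropy log₂(3) = 1.5850 bits
- The more "peaked" or concentrated a distribution, the lower its entropy

Entropies:
  H(A) = 1.0297 bits
  H(B) = 1.5342 bits
  H(C) = 1.5850 bits

Ranking: C > B > A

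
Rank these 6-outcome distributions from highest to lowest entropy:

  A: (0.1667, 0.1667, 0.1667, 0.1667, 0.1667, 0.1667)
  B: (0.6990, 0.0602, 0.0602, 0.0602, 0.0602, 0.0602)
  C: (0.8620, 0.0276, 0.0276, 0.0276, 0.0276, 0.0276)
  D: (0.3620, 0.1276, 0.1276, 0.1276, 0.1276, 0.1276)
A > D > B > C

Key insight: Entropy is maximized by uniform distributions and minimized by concentrated distributions.

Entropies:
  H(A) = 2.5850 bits
  H(B) = 1.5814 bits
  H(C) = 0.8994 bits
  H(D) = 2.4257 bits

Ranking: A > D > B > C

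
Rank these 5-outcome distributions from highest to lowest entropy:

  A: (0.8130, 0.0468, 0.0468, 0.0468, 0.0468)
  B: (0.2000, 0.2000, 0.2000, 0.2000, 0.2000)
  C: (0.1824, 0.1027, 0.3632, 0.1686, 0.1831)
B > C > A

Key insight: Entropy is maximized by uniform distributions and minimized by concentrated distributions.

- Uniform distributions have maximum entropy log₂(5) = 2.3219 bits
- The more "peaked" or concentrated a distribution, the lower its entropy

Entropies:
  H(A) = 1.0692 bits
  H(B) = 2.3219 bits
  H(C) = 2.1971 bits

Ranking: B > C > A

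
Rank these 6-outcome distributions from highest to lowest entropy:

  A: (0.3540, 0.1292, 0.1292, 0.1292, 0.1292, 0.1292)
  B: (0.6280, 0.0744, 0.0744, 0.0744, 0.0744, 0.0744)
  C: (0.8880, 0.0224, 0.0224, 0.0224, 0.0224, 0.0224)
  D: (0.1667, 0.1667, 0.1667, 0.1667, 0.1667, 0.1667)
D > A > B > C

Key insight: Entropy is maximized by uniform distributions and minimized by concentrated distributions.

Entropies:
  H(A) = 2.4376 bits
  H(B) = 1.8160 bits
  H(C) = 0.7660 bits
  H(D) = 2.5850 bits

Ranking: D > A > B > C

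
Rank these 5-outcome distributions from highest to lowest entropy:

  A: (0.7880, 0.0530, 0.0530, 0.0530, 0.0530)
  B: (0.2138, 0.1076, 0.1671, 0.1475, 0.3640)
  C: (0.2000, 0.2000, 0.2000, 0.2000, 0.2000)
C > B > A

Key insight: Entropy is maximized by uniform distributions and minimized by concentrated distributions.

- Uniform distributions have maximum entropy log₂(5) = 2.3219 bits
- The more "peaked" or concentrated a distribution, the lower its entropy

Entropies:
  H(A) = 1.1693 bits
  H(B) = 2.1912 bits
  H(C) = 2.3219 bits

Ranking: C > B > A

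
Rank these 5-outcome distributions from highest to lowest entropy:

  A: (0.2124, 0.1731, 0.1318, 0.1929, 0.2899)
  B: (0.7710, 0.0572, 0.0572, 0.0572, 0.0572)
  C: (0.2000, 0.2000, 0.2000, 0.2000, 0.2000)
C > A > B

Key insight: Entropy is maximized by uniform distributions and minimized by concentrated distributions.

- Uniform distributions have maximum entropy log₂(5) = 2.3219 bits
- The more "peaked" or concentrated a distribution, the lower its entropy

Entropies:
  H(A) = 2.2738 bits
  H(B) = 1.2343 bits
  H(C) = 2.3219 bits

Ranking: C > A > B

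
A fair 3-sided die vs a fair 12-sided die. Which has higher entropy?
12-sided die

Both are uniform distributions; for uniform over n outcomes, H = log₂(n). H(3-sided) = log₂(3) = 1.585 bits and H(12-sided) = log₂(12) = 3.585 bits. More outcomes in a uniform distribution means higher entropy.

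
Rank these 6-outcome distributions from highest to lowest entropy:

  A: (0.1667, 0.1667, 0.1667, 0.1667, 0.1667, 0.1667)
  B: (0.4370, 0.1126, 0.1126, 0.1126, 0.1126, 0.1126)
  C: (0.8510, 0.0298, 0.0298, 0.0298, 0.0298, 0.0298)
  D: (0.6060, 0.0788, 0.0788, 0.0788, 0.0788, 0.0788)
A > B > D > C

Key insight: Entropy is maximized by uniform distributions and minimized by concentrated distributions.

Entropies:
  H(A) = 2.5850 bits
  H(B) = 2.2958 bits
  H(C) = 0.9533 bits
  H(D) = 1.8822 bits

Ranking: A > B > D > C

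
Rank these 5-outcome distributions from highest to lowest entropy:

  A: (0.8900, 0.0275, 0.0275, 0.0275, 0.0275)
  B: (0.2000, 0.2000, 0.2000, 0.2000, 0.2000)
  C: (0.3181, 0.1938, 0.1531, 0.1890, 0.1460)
B > C > A

Key insight: Entropy is maximized by uniform distributions and minimized by concentrated distributions.

- Uniform distributions have maximum entropy log₂(5) = 2.3219 bits
- The more "peaked" or concentrated a distribution, the lower its entropy

Entropies:
  H(A) = 0.7199 bits
  H(B) = 2.3219 bits
  H(C) = 2.2585 bits

Ranking: B > C > A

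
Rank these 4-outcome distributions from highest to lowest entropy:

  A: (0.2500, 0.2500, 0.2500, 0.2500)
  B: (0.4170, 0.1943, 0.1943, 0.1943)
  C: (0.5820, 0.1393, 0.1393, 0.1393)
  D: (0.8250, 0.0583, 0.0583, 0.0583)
A > B > C > D

Key insight: Entropy is maximized by uniform distributions and minimized by concentrated distributions.

Entropies:
  H(A) = 2.0000 bits
  H(B) = 1.9041 bits
  H(C) = 1.6430 bits
  H(D) = 0.9464 bits

Ranking: A > B > C > D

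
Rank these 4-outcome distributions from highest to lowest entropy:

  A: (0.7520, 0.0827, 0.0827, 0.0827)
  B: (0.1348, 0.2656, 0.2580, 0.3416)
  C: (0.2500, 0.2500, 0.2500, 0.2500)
C > B > A

Key insight: Entropy is maximized by uniform distributions and minimized by concentrated distributions.

- Uniform distributions have maximum entropy log₂(4) = 2.0000 bits
- The more "peaked" or concentrated a distribution, the lower its entropy

Entropies:
  H(A) = 1.2012 bits
  H(B) = 1.9313 bits
  H(C) = 2.0000 bits

Ranking: C > B > A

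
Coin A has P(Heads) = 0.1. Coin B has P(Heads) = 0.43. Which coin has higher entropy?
B

For binary distributions, entropy is maximized at p=0.5 and decreases as p moves toward 0 or 1.

H(A) = H(0.1) = 0.4690 bits
H(B) = H(0.43) = 0.9858 bits

Distribution B (p=0.43) is closer to uniform (p=0.5), so it has higher entropy.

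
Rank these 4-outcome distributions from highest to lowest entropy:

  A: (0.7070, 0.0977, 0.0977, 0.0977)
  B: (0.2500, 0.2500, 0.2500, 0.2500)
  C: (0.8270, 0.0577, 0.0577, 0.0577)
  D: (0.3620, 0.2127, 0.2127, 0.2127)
B > D > A > C

Key insight: Entropy is maximized by uniform distributions and minimized by concentrated distributions.

Entropies:
  H(A) = 1.3370 bits
  H(B) = 2.0000 bits
  H(C) = 0.9387 bits
  H(D) = 1.9555 bits

Ranking: B > D > A > C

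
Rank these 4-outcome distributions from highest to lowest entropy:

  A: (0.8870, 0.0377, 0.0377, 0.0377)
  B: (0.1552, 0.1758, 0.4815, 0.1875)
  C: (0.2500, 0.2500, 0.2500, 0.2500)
C > B > A

Key insight: Entropy is maximized by uniform distributions and minimized by concentrated distributions.

- Uniform distributions have maximum entropy log₂(4) = 2.0000 bits
- The more "peaked" or concentrated a distribution, the lower its entropy

Entropies:
  H(A) = 0.6880 bits
  H(B) = 1.8186 bits
  H(C) = 2.0000 bits

Ranking: C > B > A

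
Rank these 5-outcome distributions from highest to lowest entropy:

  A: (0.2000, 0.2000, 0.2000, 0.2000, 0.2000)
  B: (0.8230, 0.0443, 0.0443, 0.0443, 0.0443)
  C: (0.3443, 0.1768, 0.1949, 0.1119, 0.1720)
A > C > B

Key insight: Entropy is maximized by uniform distributions and minimized by concentrated distributions.

- Uniform distributions have maximum entropy log₂(5) = 2.3219 bits
- The more "peaked" or concentrated a distribution, the lower its entropy

Entropies:
  H(A) = 2.3219 bits
  H(B) = 1.0275 bits
  H(C) = 2.2219 bits

Ranking: A > C > B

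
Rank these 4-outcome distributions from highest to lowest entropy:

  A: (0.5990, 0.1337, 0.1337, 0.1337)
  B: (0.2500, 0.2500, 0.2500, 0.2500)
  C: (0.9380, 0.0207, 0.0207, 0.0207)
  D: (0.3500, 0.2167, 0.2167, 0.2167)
B > D > A > C

Key insight: Entropy is maximized by uniform distributions and minimized by concentrated distributions.

Entropies:
  H(A) = 1.6071 bits
  H(B) = 2.0000 bits
  H(C) = 0.4336 bits
  H(D) = 1.9643 bits

Ranking: B > D > A > C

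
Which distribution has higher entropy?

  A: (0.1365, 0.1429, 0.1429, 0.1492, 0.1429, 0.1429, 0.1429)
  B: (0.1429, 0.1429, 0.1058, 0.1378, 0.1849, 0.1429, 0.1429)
A

Both distributions are close to uniform, making this a harder comparison.

H(A) = 2.8070 bits
H(B) = 2.7914 bits

The distribution closer to uniform has higher entropy.
Answer: A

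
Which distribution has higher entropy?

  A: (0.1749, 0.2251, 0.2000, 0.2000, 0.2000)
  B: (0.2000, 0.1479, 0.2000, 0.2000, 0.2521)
A

Both distributions are close to uniform, making this a harder comparison.

H(A) = 2.3174 bits
H(B) = 2.3021 bits

The distribution closer to uniform has higher entropy.
Answer: A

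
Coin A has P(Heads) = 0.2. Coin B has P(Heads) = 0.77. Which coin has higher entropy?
B

For binary distributions, entropy is maximized at p=0.5 and decreases as p moves toward 0 or 1.

H(A) = H(0.2) = 0.7219 bits
H(B) = H(0.77) = 0.7780 bits

Distribution B (p=0.77) is closer to uniform (p=0.5), so it has higher entropy.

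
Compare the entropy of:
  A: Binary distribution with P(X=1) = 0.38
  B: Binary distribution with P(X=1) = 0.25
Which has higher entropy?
A

For binary distributions, entropy is maximized at p=0.5 and decreases as p moves toward 0 or 1.

H(A) = H(0.38) = 0.9580 bits
H(B) = H(0.25) = 0.8113 bits

Distribution A (p=0.38) is closer to uniform (p=0.5), so it has higher entropy.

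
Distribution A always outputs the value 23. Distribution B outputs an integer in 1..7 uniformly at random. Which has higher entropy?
B

A is deterministic, so H(A) = 0. B is uniform over 7 outcomes, so H(B) = log₂(7) = 2.807 bits. Any distribution with genuine randomness has higher entropy than a deterministic one.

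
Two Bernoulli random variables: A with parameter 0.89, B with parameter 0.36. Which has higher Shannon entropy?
B

For binary distributions, entropy is maximized at p=0.5 and decreases as p moves toward 0 or 1.

H(A) = H(0.89) = 0.4999 bits
H(B) = H(0.36) = 0.9427 bits

Distribution B (p=0.36) is closer to uniform (p=0.5), so it has higher entropy.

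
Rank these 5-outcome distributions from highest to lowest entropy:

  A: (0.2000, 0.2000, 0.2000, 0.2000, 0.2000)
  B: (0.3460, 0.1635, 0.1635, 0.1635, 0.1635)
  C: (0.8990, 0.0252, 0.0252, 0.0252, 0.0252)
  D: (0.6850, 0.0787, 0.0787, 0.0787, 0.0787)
A > B > D > C

Key insight: Entropy is maximized by uniform distributions and minimized by concentrated distributions.

Entropies:
  H(A) = 2.3219 bits
  H(B) = 2.2384 bits
  H(C) = 0.6742 bits
  H(D) = 1.5289 bits

Ranking: A > B > D > C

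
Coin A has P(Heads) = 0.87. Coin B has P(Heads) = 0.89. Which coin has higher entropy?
A

For binary distributions, entropy is maximized at p=0.5 and decreases as p moves toward 0 or 1.

H(A) = H(0.87) = 0.5574 bits
H(B) = H(0.89) = 0.4999 bits

Distribution A (p=0.87) is closer to uniform (p=0.5), so it has higher entropy.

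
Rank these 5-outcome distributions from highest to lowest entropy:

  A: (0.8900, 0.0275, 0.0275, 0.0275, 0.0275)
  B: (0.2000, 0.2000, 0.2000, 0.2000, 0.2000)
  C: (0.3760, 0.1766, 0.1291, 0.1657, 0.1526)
B > C > A

Key insight: Entropy is maximized by uniform distributions and minimized by concentrated distributions.

- Uniform distributions have maximum entropy log₂(5) = 2.3219 bits
- The more "peaked" or concentrated a distribution, the lower its entropy

Entropies:
  H(A) = 0.7199 bits
  H(B) = 2.3219 bits
  H(C) = 2.1973 bits

Ranking: B > C > A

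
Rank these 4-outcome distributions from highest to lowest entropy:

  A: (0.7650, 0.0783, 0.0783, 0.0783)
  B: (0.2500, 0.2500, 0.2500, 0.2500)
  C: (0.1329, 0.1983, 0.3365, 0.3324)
B > C > A

Key insight: Entropy is maximized by uniform distributions and minimized by concentrated distributions.

- Uniform distributions have maximum entropy log₂(4) = 2.0000 bits
- The more "peaked" or concentrated a distribution, the lower its entropy

Entropies:
  H(A) = 1.1591 bits
  H(B) = 2.0000 bits
  H(C) = 1.9067 bits

Ranking: B > C > A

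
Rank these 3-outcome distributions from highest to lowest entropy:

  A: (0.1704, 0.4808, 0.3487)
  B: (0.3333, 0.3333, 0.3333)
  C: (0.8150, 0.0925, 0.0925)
B > A > C

Key insight: Entropy is maximized by uniform distributions and minimized by concentrated distributions.

- Uniform distributions have maximum entropy log₂(3) = 1.5850 bits
- The more "peaked" or concentrated a distribution, the lower its entropy

Entropies:
  H(A) = 1.4730 bits
  H(B) = 1.5850 bits
  H(C) = 0.8759 bits

Ranking: B > A > C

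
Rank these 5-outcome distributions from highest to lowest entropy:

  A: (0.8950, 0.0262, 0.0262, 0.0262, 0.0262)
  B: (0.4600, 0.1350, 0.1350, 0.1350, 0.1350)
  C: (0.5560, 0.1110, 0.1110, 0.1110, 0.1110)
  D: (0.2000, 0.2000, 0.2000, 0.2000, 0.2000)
D > B > C > A

Key insight: Entropy is maximized by uniform distributions and minimized by concentrated distributions.

Entropies:
  H(A) = 0.6946 bits
  H(B) = 2.0754 bits
  H(C) = 1.8789 bits
  H(D) = 2.3219 bits

Ranking: D > B > C > A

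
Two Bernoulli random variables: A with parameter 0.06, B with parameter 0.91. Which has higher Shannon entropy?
B

For binary distributions, entropy is maximized at p=0.5 and decreases as p moves toward 0 or 1.

H(A) = H(0.06) = 0.3274 bits
H(B) = H(0.91) = 0.4365 bits

Distribution B (p=0.91) is closer to uniform (p=0.5), so it has higher entropy.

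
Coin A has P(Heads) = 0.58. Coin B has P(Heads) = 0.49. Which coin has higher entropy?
B

For binary distributions, entropy is maximized at p=0.5 and decreases as p moves toward 0 or 1.

H(A) = H(0.58) = 0.9815 bits
H(B) = H(0.49) = 0.9997 bits

Distribution B (p=0.49) is closer to uniform (p=0.5), so it has higher entropy.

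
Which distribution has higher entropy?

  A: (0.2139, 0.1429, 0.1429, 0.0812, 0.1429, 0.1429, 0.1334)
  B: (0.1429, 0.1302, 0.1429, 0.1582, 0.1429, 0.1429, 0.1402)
B

Both distributions are close to uniform, making this a harder comparison.

H(A) = 2.7621 bits
H(B) = 2.8053 bits

The distribution closer to uniform has higher entropy.
Answer: B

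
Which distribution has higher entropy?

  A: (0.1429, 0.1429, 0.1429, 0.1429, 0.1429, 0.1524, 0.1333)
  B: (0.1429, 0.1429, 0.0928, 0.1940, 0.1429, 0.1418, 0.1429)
A

Both distributions are close to uniform, making this a harder comparison.

H(A) = 2.8064 bits
H(B) = 2.7810 bits

The distribution closer to uniform has higher entropy.
Answer: A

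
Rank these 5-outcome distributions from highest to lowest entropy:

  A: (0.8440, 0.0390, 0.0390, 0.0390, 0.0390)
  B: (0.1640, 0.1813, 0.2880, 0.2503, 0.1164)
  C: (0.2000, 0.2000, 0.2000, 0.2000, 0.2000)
C > B > A

Key insight: Entropy is maximized by uniform distributions and minimized by concentrated distributions.

- Uniform distributions have maximum entropy log₂(5) = 2.3219 bits
- The more "peaked" or concentrated a distribution, the lower its entropy

Entropies:
  H(A) = 0.9367 bits
  H(B) = 2.2529 bits
  H(C) = 2.3219 bits

Ranking: C > B > A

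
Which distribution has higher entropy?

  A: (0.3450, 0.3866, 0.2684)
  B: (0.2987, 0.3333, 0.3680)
B

Both distributions are close to uniform, making this a harder comparison.

H(A) = 1.5690 bits
H(B) = 1.5798 bits

The distribution closer to uniform has higher entropy.
Answer: B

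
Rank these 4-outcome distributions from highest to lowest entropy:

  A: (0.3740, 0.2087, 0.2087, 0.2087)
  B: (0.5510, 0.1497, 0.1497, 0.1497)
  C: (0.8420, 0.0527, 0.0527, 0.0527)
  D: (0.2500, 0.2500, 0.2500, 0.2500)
D > A > B > C

Key insight: Entropy is maximized by uniform distributions and minimized by concentrated distributions.

Entropies:
  H(A) = 1.9459 bits
  H(B) = 1.7041 bits
  H(C) = 0.8799 bits
  H(D) = 2.0000 bits

Ranking: D > A > B > C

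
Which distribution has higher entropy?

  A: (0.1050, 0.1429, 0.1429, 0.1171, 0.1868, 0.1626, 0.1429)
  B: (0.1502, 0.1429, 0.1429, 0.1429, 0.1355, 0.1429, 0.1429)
B

Both distributions are close to uniform, making this a harder comparison.

H(A) = 2.7850 bits
H(B) = 2.8068 bits

The distribution closer to uniform has higher entropy.
Answer: B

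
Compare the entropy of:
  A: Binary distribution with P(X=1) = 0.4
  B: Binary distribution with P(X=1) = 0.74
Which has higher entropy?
A

For binary distributions, entropy is maximized at p=0.5 and decreases as p moves toward 0 or 1.

H(A) = H(0.4) = 0.9710 bits
H(B) = H(0.74) = 0.8267 bits

Distribution A (p=0.4) is closer to uniform (p=0.5), so it has higher entropy.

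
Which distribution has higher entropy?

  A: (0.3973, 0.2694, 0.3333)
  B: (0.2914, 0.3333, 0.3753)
B

Both distributions are close to uniform, making this a harder comparison.

H(A) = 1.5671 bits
H(B) = 1.5773 bits

The distribution closer to uniform has higher entropy.
Answer: B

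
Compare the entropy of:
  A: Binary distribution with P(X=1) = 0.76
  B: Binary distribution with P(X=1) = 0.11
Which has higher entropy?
A

For binary distributions, entropy is maximized at p=0.5 and decreases as p moves toward 0 or 1.

H(A) = H(0.76) = 0.7950 bits
H(B) = H(0.11) = 0.4999 bits

Distribution A (p=0.76) is closer to uniform (p=0.5), so it has higher entropy.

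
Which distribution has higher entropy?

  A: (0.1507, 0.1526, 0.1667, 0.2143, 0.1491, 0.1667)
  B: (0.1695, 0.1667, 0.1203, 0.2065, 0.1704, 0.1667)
A

Both distributions are close to uniform, making this a harder comparison.

H(A) = 2.5725 bits
H(B) = 2.5682 bits

The distribution closer to uniform has higher entropy.
Answer: A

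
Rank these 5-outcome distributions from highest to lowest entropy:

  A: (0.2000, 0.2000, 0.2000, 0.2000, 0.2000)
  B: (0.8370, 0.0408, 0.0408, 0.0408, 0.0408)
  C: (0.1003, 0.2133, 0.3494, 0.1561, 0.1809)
A > C > B

Key insight: Entropy is maximized by uniform distributions and minimized by concentrated distributions.

- Uniform distributions have maximum entropy log₂(5) = 2.3219 bits
- The more "peaked" or concentrated a distribution, the lower its entropy

Entropies:
  H(A) = 2.3219 bits
  H(B) = 0.9674 bits
  H(C) = 2.2027 bits

Ranking: A > C > B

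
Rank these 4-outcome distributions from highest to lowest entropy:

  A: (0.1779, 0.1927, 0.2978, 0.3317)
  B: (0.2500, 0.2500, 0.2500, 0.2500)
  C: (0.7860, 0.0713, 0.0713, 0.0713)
B > A > C

Key insight: Entropy is maximized by uniform distributions and minimized by concentrated distributions.

- Uniform distributions have maximum entropy log₂(4) = 2.0000 bits
- The more "peaked" or concentrated a distribution, the lower its entropy

Entropies:
  H(A) = 1.9493 bits
  H(B) = 2.0000 bits
  H(C) = 1.0882 bits

Ranking: B > A > C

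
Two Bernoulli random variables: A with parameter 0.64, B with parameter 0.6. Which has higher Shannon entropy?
B

For binary distributions, entropy is maximized at p=0.5 and decreases as p moves toward 0 or 1.

H(A) = H(0.64) = 0.9427 bits
H(B) = H(0.6) = 0.9710 bits

Distribution B (p=0.6) is closer to uniform (p=0.5), so it has higher entropy.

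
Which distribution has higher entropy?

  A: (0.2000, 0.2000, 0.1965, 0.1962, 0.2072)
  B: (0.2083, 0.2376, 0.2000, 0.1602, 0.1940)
A

Both distributions are close to uniform, making this a harder comparison.

H(A) = 2.3216 bits
H(B) = 2.3106 bits

The distribution closer to uniform has higher entropy.
Answer: A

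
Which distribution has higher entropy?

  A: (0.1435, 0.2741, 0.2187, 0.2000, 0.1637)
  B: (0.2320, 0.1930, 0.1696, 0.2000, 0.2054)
B

Both distributions are close to uniform, making this a harder comparison.

H(A) = 2.2851 bits
H(B) = 2.3146 bits

The distribution closer to uniform has higher entropy.
Answer: B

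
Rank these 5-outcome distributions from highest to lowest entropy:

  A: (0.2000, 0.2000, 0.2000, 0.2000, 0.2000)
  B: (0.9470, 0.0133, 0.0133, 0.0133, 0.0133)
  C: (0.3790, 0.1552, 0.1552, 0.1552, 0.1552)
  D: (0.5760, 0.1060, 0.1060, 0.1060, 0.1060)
A > C > D > B

Key insight: Entropy is maximized by uniform distributions and minimized by concentrated distributions.

Entropies:
  H(A) = 2.3219 bits
  H(B) = 0.4050 bits
  H(C) = 2.1993 bits
  H(D) = 1.8313 bits

Ranking: A > C > D > B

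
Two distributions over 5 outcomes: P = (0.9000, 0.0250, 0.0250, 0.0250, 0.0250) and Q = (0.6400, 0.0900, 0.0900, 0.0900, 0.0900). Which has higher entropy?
Q

P is highly concentrated on one outcome (90%), making it nearly deterministic. Q spreads its mass more evenly (max 64%). The more spread-out distribution has higher entropy: H(P) ≈ 0.669 bits, H(Q) ≈ 1.663 bits.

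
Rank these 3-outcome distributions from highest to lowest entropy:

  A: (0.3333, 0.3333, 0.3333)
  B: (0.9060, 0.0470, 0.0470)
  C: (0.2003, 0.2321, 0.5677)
A > C > B

Key insight: Entropy is maximized by uniform distributions and minimized by concentrated distributions.

- Uniform distributions have maximum entropy log₂(3) = 1.5850 bits
- The more "peaked" or concentrated a distribution, the lower its entropy

Entropies:
  H(A) = 1.5850 bits
  H(B) = 0.5437 bits
  H(C) = 1.4174 bits

Ranking: A > C > B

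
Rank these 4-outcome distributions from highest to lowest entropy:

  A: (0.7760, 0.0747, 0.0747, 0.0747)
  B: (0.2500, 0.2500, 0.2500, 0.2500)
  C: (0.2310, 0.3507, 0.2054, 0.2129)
B > C > A

Key insight: Entropy is maximized by uniform distributions and minimized by concentrated distributions.

- Uniform distributions have maximum entropy log₂(4) = 2.0000 bits
- The more "peaked" or concentrated a distribution, the lower its entropy

Entropies:
  H(A) = 1.1224 bits
  H(B) = 2.0000 bits
  H(C) = 1.9627 bits

Ranking: B > C > A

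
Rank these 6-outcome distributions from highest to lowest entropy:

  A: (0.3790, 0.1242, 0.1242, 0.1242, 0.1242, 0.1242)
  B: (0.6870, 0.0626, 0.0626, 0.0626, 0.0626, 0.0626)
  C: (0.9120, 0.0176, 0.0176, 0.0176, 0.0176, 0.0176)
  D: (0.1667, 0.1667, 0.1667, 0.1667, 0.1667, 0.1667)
D > A > B > C

Key insight: Entropy is maximized by uniform distributions and minimized by concentrated distributions.

Entropies:
  H(A) = 2.3993 bits
  H(B) = 1.6234 bits
  H(C) = 0.6341 bits
  H(D) = 2.5850 bits

Ranking: D > A > B > C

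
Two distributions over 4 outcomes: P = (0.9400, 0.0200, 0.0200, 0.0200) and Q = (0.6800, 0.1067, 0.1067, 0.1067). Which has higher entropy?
Q

P is highly concentrated on one outcome (94%), making it nearly deterministic. Q spreads its mass more evenly (max 68%). The more spread-out distribution has higher entropy: H(P) ≈ 0.423 bits, H(Q) ≈ 1.412 bits.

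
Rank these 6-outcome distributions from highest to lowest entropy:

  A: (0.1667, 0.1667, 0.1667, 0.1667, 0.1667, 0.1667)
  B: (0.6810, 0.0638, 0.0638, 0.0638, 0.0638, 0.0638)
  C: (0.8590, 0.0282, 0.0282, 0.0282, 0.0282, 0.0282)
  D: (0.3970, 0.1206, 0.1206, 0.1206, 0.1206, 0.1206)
A > D > B > C

Key insight: Entropy is maximized by uniform distributions and minimized by concentrated distributions.

Entropies:
  H(A) = 2.5850 bits
  H(B) = 1.6440 bits
  H(C) = 0.9142 bits
  H(D) = 2.3693 bits

Ranking: A > D > B > C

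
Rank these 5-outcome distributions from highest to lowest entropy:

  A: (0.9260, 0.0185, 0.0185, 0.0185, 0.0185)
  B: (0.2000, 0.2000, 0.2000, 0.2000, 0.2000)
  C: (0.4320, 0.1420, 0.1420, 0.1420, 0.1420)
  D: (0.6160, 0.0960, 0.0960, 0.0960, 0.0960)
B > C > D > A

Key insight: Entropy is maximized by uniform distributions and minimized by concentrated distributions.

Entropies:
  H(A) = 0.5287 bits
  H(B) = 2.3219 bits
  H(C) = 2.1226 bits
  H(D) = 1.7288 bits

Ranking: B > C > D > A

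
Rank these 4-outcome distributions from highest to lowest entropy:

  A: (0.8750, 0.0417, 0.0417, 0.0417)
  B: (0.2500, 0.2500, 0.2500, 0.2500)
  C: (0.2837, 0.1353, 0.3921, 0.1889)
B > C > A

Key insight: Entropy is maximized by uniform distributions and minimized by concentrated distributions.

- Uniform distributions have maximum entropy log₂(4) = 2.0000 bits
- The more "peaked" or concentrated a distribution, the lower its entropy

Entropies:
  H(A) = 0.7417 bits
  H(B) = 2.0000 bits
  H(C) = 1.8899 bits

Ranking: B > C > A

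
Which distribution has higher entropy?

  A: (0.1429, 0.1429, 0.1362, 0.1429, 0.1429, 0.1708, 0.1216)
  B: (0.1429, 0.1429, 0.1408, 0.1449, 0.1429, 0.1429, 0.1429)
B

Both distributions are close to uniform, making this a harder comparison.

H(A) = 2.8010 bits
H(B) = 2.8073 bits

The distribution closer to uniform has higher entropy.
Answer: B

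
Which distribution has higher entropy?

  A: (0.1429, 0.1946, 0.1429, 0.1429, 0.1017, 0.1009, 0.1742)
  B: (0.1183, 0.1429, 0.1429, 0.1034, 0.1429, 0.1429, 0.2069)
B

Both distributions are close to uniform, making this a harder comparison.

H(A) = 2.7712 bits
H(B) = 2.7772 bits

The distribution closer to uniform has higher entropy.
Answer: B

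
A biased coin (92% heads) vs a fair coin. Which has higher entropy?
Fair coin

The fair coin is uniform (p=0.5), maximizing binary entropy at 1 bit. The biased coin has H(0.92) ≈ 0.402 bits — its outcome is more predictable, so its entropy is lower.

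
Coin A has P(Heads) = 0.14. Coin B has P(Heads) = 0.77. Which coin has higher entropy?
B

For binary distributions, entropy is maximized at p=0.5 and decreases as p moves toward 0 or 1.

H(A) = H(0.14) = 0.5842 bits
H(B) = H(0.77) = 0.7780 bits

Distribution B (p=0.77) is closer to uniform (p=0.5), so it has higher entropy.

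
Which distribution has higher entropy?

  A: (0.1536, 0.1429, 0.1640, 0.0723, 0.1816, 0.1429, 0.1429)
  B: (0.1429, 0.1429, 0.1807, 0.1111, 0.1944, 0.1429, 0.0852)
A

Both distributions are close to uniform, making this a harder comparison.

H(A) = 2.7669 bits
H(B) = 2.7635 bits

The distribution closer to uniform has higher entropy.
Answer: A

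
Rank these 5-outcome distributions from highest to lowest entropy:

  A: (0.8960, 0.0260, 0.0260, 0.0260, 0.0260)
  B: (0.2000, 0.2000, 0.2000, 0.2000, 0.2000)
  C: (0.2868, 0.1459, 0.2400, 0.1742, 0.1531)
B > C > A

Key insight: Entropy is maximized by uniform distributions and minimized by concentrated distributions.

- Uniform distributions have maximum entropy log₂(5) = 2.3219 bits
- The more "peaked" or concentrated a distribution, the lower its entropy

Entropies:
  H(A) = 0.6895 bits
  H(B) = 2.3219 bits
  H(C) = 2.2698 bits

Ranking: B > C > A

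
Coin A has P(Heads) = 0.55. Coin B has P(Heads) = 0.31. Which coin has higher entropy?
A

For binary distributions, entropy is maximized at p=0.5 and decreases as p moves toward 0 or 1.

H(A) = H(0.55) = 0.9928 bits
H(B) = H(0.31) = 0.8932 bits

Distribution A (p=0.55) is closer to uniform (p=0.5), so it has higher entropy.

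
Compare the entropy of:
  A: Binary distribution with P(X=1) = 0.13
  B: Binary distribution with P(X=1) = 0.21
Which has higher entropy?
B

For binary distributions, entropy is maximized at p=0.5 and decreases as p moves toward 0 or 1.

H(A) = H(0.13) = 0.5574 bits
H(B) = H(0.21) = 0.7415 bits

Distribution B (p=0.21) is closer to uniform (p=0.5), so it has higher entropy.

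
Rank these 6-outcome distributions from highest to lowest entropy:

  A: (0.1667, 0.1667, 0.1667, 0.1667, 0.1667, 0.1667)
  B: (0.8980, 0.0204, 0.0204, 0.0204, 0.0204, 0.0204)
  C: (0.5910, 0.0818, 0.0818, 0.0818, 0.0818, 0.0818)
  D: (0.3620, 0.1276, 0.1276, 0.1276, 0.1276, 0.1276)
A > D > C > B

Key insight: Entropy is maximized by uniform distributions and minimized by concentrated distributions.

Entropies:
  H(A) = 2.5850 bits
  H(B) = 0.7121 bits
  H(C) = 1.9256 bits
  H(D) = 2.4257 bits

Ranking: A > D > C > B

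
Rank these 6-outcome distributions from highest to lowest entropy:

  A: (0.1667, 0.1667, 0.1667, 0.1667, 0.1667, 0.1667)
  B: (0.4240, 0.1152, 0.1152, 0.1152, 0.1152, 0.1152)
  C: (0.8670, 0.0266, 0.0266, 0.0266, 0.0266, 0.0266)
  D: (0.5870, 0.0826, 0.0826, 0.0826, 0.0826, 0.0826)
A > B > D > C

Key insight: Entropy is maximized by uniform distributions and minimized by concentrated distributions.

Entropies:
  H(A) = 2.5850 bits
  H(B) = 2.3207 bits
  H(C) = 0.8744 bits
  H(D) = 1.9370 bits

Ranking: A > B > D > C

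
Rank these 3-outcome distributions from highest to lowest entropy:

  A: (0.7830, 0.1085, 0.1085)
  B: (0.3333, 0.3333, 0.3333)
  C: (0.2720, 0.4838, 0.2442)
B > C > A

Key insight: Entropy is maximized by uniform distributions and minimized by concentrated distributions.

- Uniform distributions have maximum entropy log₂(3) = 1.5850 bits
- The more "peaked" or concentrated a distribution, the lower its entropy

Entropies:
  H(A) = 0.9717 bits
  H(B) = 1.5850 bits
  H(C) = 1.5144 bits

Ranking: B > C > A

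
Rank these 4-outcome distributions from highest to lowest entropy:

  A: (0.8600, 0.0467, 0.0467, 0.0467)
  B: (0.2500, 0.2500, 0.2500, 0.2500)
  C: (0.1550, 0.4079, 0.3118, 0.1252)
B > C > A

Key insight: Entropy is maximized by uniform distributions and minimized by concentrated distributions.

- Uniform distributions have maximum entropy log₂(4) = 2.0000 bits
- The more "peaked" or concentrated a distribution, the lower its entropy

Entropies:
  H(A) = 0.8061 bits
  H(B) = 2.0000 bits
  H(C) = 1.8442 bits

Ranking: B > C > A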